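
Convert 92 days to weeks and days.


13 weeks 1 days

Weeks: 92 ÷ 7 = 13 remainder 1


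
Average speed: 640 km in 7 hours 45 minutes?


Distance: 640 km
Time: 7h 45m = 465 min = 465/60 = 31/4 hours
Speed = 640 ÷ (31/4) = 640 × 4 / 31 = 2560/31 ≈ 82.6 km/h

82.6 km/h


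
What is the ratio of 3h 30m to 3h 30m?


Duration 1: 210 minutes
Duration 2: 210 minutes
Ratio = 210:210
GCD = 210
Simplified = 1:1
As a decimal: 1/1 = 1.00

1:1 (1.00)


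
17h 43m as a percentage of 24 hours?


Total minutes: 17×60 + 43 = 1063
Day = 24×60 = 1440 minutes
Fraction = 1063/1440 ≈ 0.7382
As a percentage: 1063/1440 × 100 ≈ 73.82%

0.7382 (73.82%)


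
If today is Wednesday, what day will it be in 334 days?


Monday

Start: Wednesday (index 2)
(2 + 334) mod 7
= 336 mod 7
= 0
Index 0 → Monday


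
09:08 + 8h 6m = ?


17:14

Start: 548 minutes from midnight
Add: 486 minutes
Total: 1034 minutes
Hours: 1034 ÷ 60 = 17 remainder 14


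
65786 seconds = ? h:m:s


Hours: 65786 ÷ 3600 = 18 remainder 986
Minutes: 986 ÷ 60 = 16 remainder 26
Seconds: 26

18h 16m 26s


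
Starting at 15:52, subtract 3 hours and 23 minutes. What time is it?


Start: 952 minutes from midnight
Subtract: 203 minutes
Remaining: 952 - 203 = 749
Hours: 12, Minutes: 29

12:29


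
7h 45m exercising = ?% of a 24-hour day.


Time: 465 minutes
Day: 1440 minutes
Percentage = (465/1440) × 100 ≈ 32.3%

32.3%


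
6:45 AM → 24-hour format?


Input: 6:45 AM
AM hour stays: 6

06:45


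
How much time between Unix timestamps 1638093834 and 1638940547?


Difference = 1638940547 - 1638093834 = 846713 seconds
In hours: 846713 / 3600 ≈ 235.2
In days: 846713 / 86400 ≈ 9.80

846713 seconds (235.2 hours / 9.80 days)


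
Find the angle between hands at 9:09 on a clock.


Hour hand = 9×30 + 9×0.5 = 274.5°
Minute hand = 9×6 = 54°
Difference = |274.5 - 54| = 220.5°
Since > 180°: 360 - 220.5 = 139.5°

139.5°


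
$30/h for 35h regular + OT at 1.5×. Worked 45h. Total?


Regular: 35h × $30 = $1050.00
Overtime: 45 - 35 = 10h
OT pay: 10h × $30 × 1.5 = $450.00
Total = $1050.00 + $450.00 = $1500.00

$1500.00


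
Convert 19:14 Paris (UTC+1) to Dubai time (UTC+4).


Time difference = UTC+4 - UTC+1 = +3 hours
New hour = (19 + 3) mod 24
= 22 mod 24 = 22
Minutes unchanged → 22:14

22:14


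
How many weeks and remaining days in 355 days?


Weeks: 355 ÷ 7 = 50 remainder 5

50 weeks 5 days


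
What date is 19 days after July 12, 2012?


July 31, 2012

Start: July 12, 2012
Add 19 days
July 12 + 19 = July 31, 2012


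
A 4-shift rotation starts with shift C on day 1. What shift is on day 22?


Shift D

Shifts: A, B, C, D
Start: C (index 2)
Day 22: (2 + 22 - 1) mod 4
= 23 mod 4
= 3
Index 3 → shift D


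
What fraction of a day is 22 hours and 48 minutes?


0.9500 (95.00%)

Total minutes: 22×60 + 48 = 1368
Day = 24×60 = 1440 minutes
Fraction = 1368/1440 = 0.9500
As a percentage: 1368/1440 × 100 = 95.00%


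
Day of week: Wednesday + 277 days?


Sunday

Start: Wednesday (index 2)
(2 + 277) mod 7
= 279 mod 7
= 6
Index 6 → Sunday


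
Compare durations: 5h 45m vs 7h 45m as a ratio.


Duration 1: 345 minutes
Duration 2: 465 minutes
Ratio = 345:465
GCD = 15
Simplified = 23:31
As a decimal: 23/31 ≈ 0.74

23:31 (0.74)


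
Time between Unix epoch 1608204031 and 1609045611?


841580 seconds (233.8 hours / 9.74 days)

Difference = 1609045611 - 1608204031 = 841580 seconds
In hours: 841580 / 3600 ≈ 233.8
In days: 841580 / 86400 ≈ 9.74


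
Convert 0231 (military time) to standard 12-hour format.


2:31 AM

Hour: 2
2 < 12 → AM


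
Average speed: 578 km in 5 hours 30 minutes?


105.1 km/h

Distance: 578 km
Time: 5h 30m = 330 min = 330/60 = 11/2 hours
Speed = 578 ÷ (11/2) = 578 × 2 / 11 = 1156/11 ≈ 105.1 km/h


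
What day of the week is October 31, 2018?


Wednesday

Zeller's congruence:
q=31, m=10, k=18, j=20
h = (31 + ⌊13×11/5⌋ + 18 + ⌊18/4⌋ + ⌊20/4⌋ - 2×20) mod 7
= (31 + 28 + 18 + 4 + 5 - 40) mod 7
= 46 mod 7 = 4
h=4 → Wednesday


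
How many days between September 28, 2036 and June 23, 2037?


268 days

From September 28, 2036 to June 23, 2037
Rest of September 2036: 30 - 28 = 2
Full months: October 31, November 30, December 31, January 31, February 2037 28, March 31, April 30, May 31
Days into June 2037: 23
Total = 2 + 31 + 30 + 31 + 31 + 28 + 31 + 30 + 31 + 23 = 268 days


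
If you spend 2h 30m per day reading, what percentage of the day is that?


Time: 150 minutes
Day: 1440 minutes
Percentage = (150/1440) × 100 ≈ 10.4%

10.4%


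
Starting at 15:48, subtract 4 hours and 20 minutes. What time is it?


11:28

Start: 948 minutes from midnight
Subtract: 260 minutes
Remaining: 948 - 260 = 688
Hours: 11, Minutes: 28


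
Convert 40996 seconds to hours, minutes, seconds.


11h 23m 16s

Hours: 40996 ÷ 3600 = 11 remainder 1396
Minutes: 1396 ÷ 60 = 23 remainder 16
Seconds: 16


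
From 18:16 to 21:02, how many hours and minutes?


2h 46m

End time in minutes: 21×60 + 2 = 1262
Start time in minutes: 18×60 + 16 = 1096
Difference = 1262 - 1096 = 166 minutes
= 2 hours 46 minutes


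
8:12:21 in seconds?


29541 seconds

Hours: 8 × 3600 = 28800
Minutes: 12 × 60 = 720
Seconds: 21
Total = 28800 + 720 + 21 = 29541


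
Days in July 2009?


31 days

Month: July (month 7)
July has 31 days


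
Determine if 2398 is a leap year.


Rules: divisible by 4 AND (not by 100 OR by 400)
2398 ÷ 4 = 599 remainder 2 → not divisible by 4
Not divisible by 4 → not a leap year

No


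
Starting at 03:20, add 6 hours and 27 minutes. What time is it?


Start: 200 minutes from midnight
Add: 387 minutes
Total: 587 minutes
Hours: 587 ÷ 60 = 9 remainder 47

09:47


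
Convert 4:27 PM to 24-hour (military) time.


16:27

Input: 4:27 PM
PM: 4 + 12 = 16


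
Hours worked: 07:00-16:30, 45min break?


8h 45m (525 minutes)

Total time = (16×60+30) - (7×60+0)
= 990 - 420 = 570 min
Minus break: 570 - 45 = 525 min
= 8h 45m


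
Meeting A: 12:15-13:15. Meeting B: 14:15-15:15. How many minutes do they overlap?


0 minutes

Meeting A: 735-795 (in minutes from midnight)
Meeting B: 855-915
Overlap start = max(735, 855) = 855
Overlap end = min(795, 915) = 795
Overlap = max(0, 795 - 855) = 0 min


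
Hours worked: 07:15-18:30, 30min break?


Total time = (18×60+30) - (7×60+15)
= 1110 - 435 = 675 min
Minus break: 675 - 30 = 645 min
= 10h 45m

10h 45m (645 minutes)


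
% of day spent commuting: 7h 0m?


29.2%

Time: 420 minutes
Day: 1440 minutes
Percentage = (420/1440) × 100 ≈ 29.2%


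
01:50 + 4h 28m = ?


Start: 110 minutes from midnight
Add: 268 minutes
Total: 378 minutes
Hours: 378 ÷ 60 = 6 remainder 18

06:18


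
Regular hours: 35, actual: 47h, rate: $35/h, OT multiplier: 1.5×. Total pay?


Regular: 35h × $35 = $1225.00
Overtime: 47 - 35 = 12h
OT pay: 12h × $35 × 1.5 = $630.00
Total = $1225.00 + $630.00 = $1855.00

$1855.00


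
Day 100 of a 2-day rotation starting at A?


Shifts: A, B
Start: A (index 0)
Day 100: (0 + 100 - 1) mod 2
= 99 mod 2
= 1
Index 1 → shift B

Shift B


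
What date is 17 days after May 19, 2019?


June 5, 2019

Start: May 19, 2019
Add 17 days
May 19 → June 1: 31 - 19 + 1 = 13 days (17 - 13 = 4 left)
June 1 + 4 = June 5, 2019


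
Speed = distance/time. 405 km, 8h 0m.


Distance: 405 km
Time: 8 hours
Speed = 405 / 8 ≈ 50.6 km/h

50.6 km/h


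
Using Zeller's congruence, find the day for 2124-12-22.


Friday

Zeller's congruence:
q=22, m=12, k=24, j=21
h = (22 + ⌊13×13/5⌋ + 24 + ⌊24/4⌋ + ⌊21/4⌋ - 2×21) mod 7
= (22 + 33 + 24 + 6 + 5 - 42) mod 7
= 48 mod 7 = 6
h=6 → Friday


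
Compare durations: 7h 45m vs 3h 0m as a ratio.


Duration 1: 465 minutes
Duration 2: 180 minutes
Ratio = 465:180
GCD = 15
Simplified = 31:12
As a decimal: 31/12 ≈ 2.58

31:12 (2.58)


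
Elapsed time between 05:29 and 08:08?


End time in minutes: 8×60 + 8 = 488
Start time in minutes: 5×60 + 29 = 329
Difference = 488 - 329 = 159 minutes
= 2 hours 39 minutes

2h 39m


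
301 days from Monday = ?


Start: Monday (index 0)
(0 + 301) mod 7
= 301 mod 7
= 0
Index 0 → Monday

Monday


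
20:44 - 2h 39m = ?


Start: 1244 minutes from midnight
Subtract: 159 minutes
Remaining: 1244 - 159 = 1085
Hours: 18, Minutes: 5

18:05


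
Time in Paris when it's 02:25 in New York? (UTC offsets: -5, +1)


08:25

Time difference = UTC+1 - UTC-5 = +6 hours
New hour = (2 + 6) mod 24
= 8 mod 24 = 8
Minutes unchanged → 08:25


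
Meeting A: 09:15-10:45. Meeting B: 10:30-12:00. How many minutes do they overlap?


Meeting A: 555-645 (in minutes from midnight)
Meeting B: 630-720
Overlap start = max(555, 630) = 630
Overlap end = min(645, 720) = 645
Overlap = max(0, 645 - 630) = 15 min

15 minutes


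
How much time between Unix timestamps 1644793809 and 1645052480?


Difference = 1645052480 - 1644793809 = 258671 seconds
In hours: 258671 / 3600 ≈ 71.9
In days: 258671 / 86400 ≈ 2.99

258671 seconds (71.9 hours / 2.99 days)


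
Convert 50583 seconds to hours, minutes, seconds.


Hours: 50583 ÷ 3600 = 14 remainder 183
Minutes: 183 ÷ 60 = 3 remainder 3
Seconds: 3

14h 3m 3s


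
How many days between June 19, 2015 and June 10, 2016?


357 days

From June 19, 2015 to June 10, 2016
Rest of June 2015: 30 - 19 = 11
Full months: July 31, August 31, September 30, October 31, November 30, December 31, January 31, February 2016 29, March 31, April 30, May 31
Days into June 2016: 10
Total = 11 + 31 + 31 + 30 + 31 + 30 + 31 + 31 + 29 + 31 + 30 + 31 + 10 = 357 days


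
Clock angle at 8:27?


91.5°

Hour hand = 8×30 + 27×0.5 = 253.5°
Minute hand = 27×6 = 162°
Difference = |253.5 - 162| = 91.5°


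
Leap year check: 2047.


Rules: divisible by 4 AND (not by 100 OR by 400)
2047 ÷ 4 = 511 remainder 3 → not divisible by 4
Not divisible by 4 → not a leap year

No


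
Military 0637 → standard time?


Hour: 6
6 < 12 → AM

6:37 AM


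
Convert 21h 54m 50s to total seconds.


78890 seconds

Hours: 21 × 3600 = 75600
Minutes: 54 × 60 = 3240
Seconds: 50
Total = 75600 + 3240 + 50 = 78890


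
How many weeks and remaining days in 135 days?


Weeks: 135 ÷ 7 = 19 remainder 2

19 weeks 2 days


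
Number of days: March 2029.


Month: March (month 3)
March has 31 days

31 days


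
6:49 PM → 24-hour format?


Input: 6:49 PM
PM: 6 + 12 = 18

18:49


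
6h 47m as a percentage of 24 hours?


0.2826 (28.26%)

Total minutes: 6×60 + 47 = 407
Day = 24×60 = 1440 minutes
Fraction = 407/1440 ≈ 0.2826
As a percentage: 407/1440 × 100 ≈ 28.26%


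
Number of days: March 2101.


31 days

Month: March (month 3)
March has 31 days


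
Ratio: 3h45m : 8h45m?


3:7 (0.43)

Duration 1: 225 minutes
Duration 2: 525 minutes
Ratio = 225:525
GCD = 75
Simplified = 3:7
As a decimal: 3/7 ≈ 0.43


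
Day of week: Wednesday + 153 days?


Start: Wednesday (index 2)
(2 + 153) mod 7
= 155 mod 7
= 1
Index 1 → Tuesday

Tuesday


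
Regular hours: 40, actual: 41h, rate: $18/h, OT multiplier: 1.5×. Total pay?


Regular: 40h × $18 = $720.00
Overtime: 41 - 40 = 1h
OT pay: 1h × $18 × 1.5 = $27.00
Total = $720.00 + $27.00 = $747.00

$747.00


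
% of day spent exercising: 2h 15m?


9.4%

Time: 135 minutes
Day: 1440 minutes
Percentage = (135/1440) × 100 ≈ 9.4%


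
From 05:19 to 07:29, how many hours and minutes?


2h 10m

End time in minutes: 7×60 + 29 = 449
Start time in minutes: 5×60 + 19 = 319
Difference = 449 - 319 = 130 minutes
= 2 hours 10 minutes


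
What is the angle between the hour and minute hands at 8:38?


Hour hand = 8×30 + 38×0.5 = 259.0°
Minute hand = 38×6 = 228°
Difference = |259.0 - 228| = 31.0°

31.0°


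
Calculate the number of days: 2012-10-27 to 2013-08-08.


285 days

From October 27, 2012 to August 8, 2013
Rest of October 2012: 31 - 27 = 4
Full months: November 30, December 31, January 31, February 2013 28, March 31, April 30, May 31, June 30, July 31
Days into August 2013: 8
Total = 4 + 30 + 31 + 31 + 28 + 31 + 30 + 31 + 30 + 31 + 8 = 285 days


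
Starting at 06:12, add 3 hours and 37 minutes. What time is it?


Start: 372 minutes from midnight
Add: 217 minutes
Total: 589 minutes
Hours: 589 ÷ 60 = 9 remainder 49

09:49


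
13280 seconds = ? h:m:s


Hours: 13280 ÷ 3600 = 3 remainder 2480
Minutes: 2480 ÷ 60 = 41 remainder 20
Seconds: 20

3h 41m 20s


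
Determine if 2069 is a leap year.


No

Rules: divisible by 4 AND (not by 100 OR by 400)
2069 ÷ 4 = 517 remainder 1 → not divisible by 4
Not divisible by 4 → not a leap year


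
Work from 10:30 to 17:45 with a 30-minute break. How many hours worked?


Total time = (17×60+45) - (10×60+30)
= 1065 - 630 = 435 min
Minus break: 435 - 30 = 405 min
= 6h 45m

6h 45m (405 minutes)


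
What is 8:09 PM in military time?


Input: 8:09 PM
PM: 8 + 12 = 20

20:09


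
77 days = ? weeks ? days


11 weeks 0 days

Weeks: 77 ÷ 7 = 11 remainder 0


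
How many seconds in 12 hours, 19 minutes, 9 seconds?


Hours: 12 × 3600 = 43200
Minutes: 19 × 60 = 1140
Seconds: 9
Total = 43200 + 1140 + 9 = 44349

44349 seconds


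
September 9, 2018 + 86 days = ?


Start: September 9, 2018
Add 86 days
September 9 → October 1: 30 - 9 + 1 = 22 days (86 - 22 = 64 left)
October 1 → November 1: 31 - 1 + 1 = 31 days (64 - 31 = 33 left)
November 1 → December 1: 30 - 1 + 1 = 30 days (33 - 30 = 3 left)
December 1 + 3 = December 4, 2018

December 4, 2018


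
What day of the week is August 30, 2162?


Zeller's congruence:
q=30, m=8, k=62, j=21
h = (30 + ⌊13×9/5⌋ + 62 + ⌊62/4⌋ + ⌊21/4⌋ - 2×21) mod 7
= (30 + 23 + 62 + 15 + 5 - 42) mod 7
= 93 mod 7 = 2
h=2 → Monday

Monday


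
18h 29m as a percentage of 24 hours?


Total minutes: 18×60 + 29 = 1109
Day = 24×60 = 1440 minutes
Fraction = 1109/1440 ≈ 0.7701
As a percentage: 1109/1440 × 100 ≈ 77.01%

0.7701 (77.01%)


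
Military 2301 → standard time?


Hour: 23
23 - 12 = 11 → PM

11:01 PM


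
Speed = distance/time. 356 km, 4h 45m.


Distance: 356 km
Time: 4h 45m = 285 min = 285/60 = 19/4 hours
Speed = 356 ÷ (19/4) = 356 × 4 / 19 = 1424/19 ≈ 74.9 km/h

74.9 km/h


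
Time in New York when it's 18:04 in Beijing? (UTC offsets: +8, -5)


05:04

Time difference = UTC-5 - UTC+8 = -13 hours
New hour = (18 -13) mod 24
= 5 mod 24 = 5
Minutes unchanged → 05:04


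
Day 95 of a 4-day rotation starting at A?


Shifts: A, B, C, D
Start: A (index 0)
Day 95: (0 + 95 - 1) mod 4
= 94 mod 4
= 2
Index 2 → shift C

Shift C


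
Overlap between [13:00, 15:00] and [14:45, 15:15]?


15 minutes

Meeting A: 780-900 (in minutes from midnight)
Meeting B: 885-915
Overlap start = max(780, 885) = 885
Overlap end = min(900, 915) = 900
Overlap = max(0, 900 - 885) = 15 min


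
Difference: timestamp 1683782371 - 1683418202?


Difference = 1683782371 - 1683418202 = 364169 seconds
In hours: 364169 / 3600 ≈ 101.2
In days: 364169 / 86400 ≈ 4.21

364169 seconds (101.2 hours / 4.21 days)


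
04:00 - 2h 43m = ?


01:17

Start: 240 minutes from midnight
Subtract: 163 minutes
Remaining: 240 - 163 = 77
Hours: 1, Minutes: 17


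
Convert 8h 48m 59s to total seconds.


31739 seconds

Hours: 8 × 3600 = 28800
Minutes: 48 × 60 = 2880
Seconds: 59
Total = 28800 + 2880 + 59 = 31739


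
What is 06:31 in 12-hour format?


Hour: 6
6 < 12 → AM

6:31 AM


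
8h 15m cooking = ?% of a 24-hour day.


34.4%

Time: 495 minutes
Day: 1440 minutes
Percentage = (495/1440) × 100 ≈ 34.4%


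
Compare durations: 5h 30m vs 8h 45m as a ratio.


22:35 (0.63)

Duration 1: 330 minutes
Duration 2: 525 minutes
Ratio = 330:525
GCD = 15
Simplified = 22:35
As a decimal: 22/35 ≈ 0.63


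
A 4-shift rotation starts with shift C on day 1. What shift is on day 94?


Shifts: A, B, C, D
Start: C (index 2)
Day 94: (2 + 94 - 1) mod 4
= 95 mod 4
= 3
Index 3 → shift D

Shift D


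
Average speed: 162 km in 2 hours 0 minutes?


81.0 km/h

Distance: 162 km
Time: 2 hours
Speed = 162 / 2 = 81.0 km/h


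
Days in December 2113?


Month: December (month 12)
December has 31 days

31 days


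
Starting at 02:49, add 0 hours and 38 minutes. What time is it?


03:27

Start: 169 minutes from midnight
Add: 38 minutes
Total: 207 minutes
Hours: 207 ÷ 60 = 3 remainder 27


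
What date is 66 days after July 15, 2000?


September 19, 2000

Start: July 15, 2000
Add 66 days
July 15 → August 1: 31 - 15 + 1 = 17 days (66 - 17 = 49 left)
August 1 → September 1: 31 - 1 + 1 = 31 days (49 - 31 = 18 left)
September 1 + 18 = September 19, 2000


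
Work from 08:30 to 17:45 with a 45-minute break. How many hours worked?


Total time = (17×60+45) - (8×60+30)
= 1065 - 510 = 555 min
Minus break: 555 - 45 = 510 min
= 8h 30m

8h 30m (510 minutes)


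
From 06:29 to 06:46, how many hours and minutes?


0h 17m

End time in minutes: 6×60 + 46 = 406
Start time in minutes: 6×60 + 29 = 389
Difference = 406 - 389 = 17 minutes
= 0 hours 17 minutes


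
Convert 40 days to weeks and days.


5 weeks 5 days

Weeks: 40 ÷ 7 = 5 remainder 5


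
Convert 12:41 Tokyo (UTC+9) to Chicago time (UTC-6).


21:41 (previous day)

Time difference = UTC-6 - UTC+9 = -15 hours
New hour = (12 -15) mod 24
= -3 mod 24 = 21
Minutes unchanged → 21:41; -3 < 0 → previous day


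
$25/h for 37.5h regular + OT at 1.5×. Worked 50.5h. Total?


Regular: 37.5h × $25 = $937.50
Overtime: 50.5 - 37.5 = 13.0h
OT pay: 13.0h × $25 × 1.5 = $487.50
Total = $937.50 + $487.50 = $1425.00

$1425.00


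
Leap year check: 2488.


Rules: divisible by 4 AND (not by 100 OR by 400)
2488 ÷ 4 = 622 exactly → divisible by 4
2488 ÷ 100 = 24 remainder 88 → not divisible by 100
Divisible by 4 but not by 100 → leap year

Yes


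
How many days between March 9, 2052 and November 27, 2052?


From March 9, 2052 to November 27, 2052
Rest of March 2052: 31 - 9 = 22
Full months: April 30, May 31, June 30, July 31, August 31, September 30, October 31
Days into November 2052: 27
Total = 22 + 30 + 31 + 30 + 31 + 31 + 30 + 31 + 27 = 263 days

263 days


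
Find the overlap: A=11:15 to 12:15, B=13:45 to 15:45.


0 minutes

Meeting A: 675-735 (in minutes from midnight)
Meeting B: 825-945
Overlap start = max(675, 825) = 825
Overlap end = min(735, 945) = 735
Overlap = max(0, 735 - 825) = 0 min


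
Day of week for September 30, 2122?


Wednesday

Zeller's congruence:
q=30, m=9, k=22, j=21
h = (30 + ⌊13×10/5⌋ + 22 + ⌊22/4⌋ + ⌊21/4⌋ - 2×21) mod 7
= (30 + 26 + 22 + 5 + 5 - 42) mod 7
= 46 mod 7 = 4
h=4 → Wednesday


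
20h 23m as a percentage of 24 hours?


0.8493 (84.93%)

Total minutes: 20×60 + 23 = 1223
Day = 24×60 = 1440 minutes
Fraction = 1223/1440 ≈ 0.8493
As a percentage: 1223/1440 × 100 ≈ 84.93%


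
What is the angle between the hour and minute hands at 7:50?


Hour hand = 7×30 + 50×0.5 = 235.0°
Minute hand = 50×6 = 300°
Difference = |235.0 - 300| = 65.0°

65.0°


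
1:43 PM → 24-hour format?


Input: 1:43 PM
PM: 1 + 12 = 13

13:43


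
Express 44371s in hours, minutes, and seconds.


Hours: 44371 ÷ 3600 = 12 remainder 1171
Minutes: 1171 ÷ 60 = 19 remainder 31
Seconds: 31

12h 19m 31s


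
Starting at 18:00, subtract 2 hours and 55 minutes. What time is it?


Start: 1080 minutes from midnight
Subtract: 175 minutes
Remaining: 1080 - 175 = 905
Hours: 15, Minutes: 5

15:05


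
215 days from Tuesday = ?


Sunday

Start: Tuesday (index 1)
(1 + 215) mod 7
= 216 mod 7
= 6
Index 6 → Sunday


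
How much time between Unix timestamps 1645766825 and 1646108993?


342168 seconds (95.0 hours / 3.96 days)

Difference = 1646108993 - 1645766825 = 342168 seconds
In hours: 342168 / 3600 ≈ 95.0
In days: 342168 / 86400 ≈ 3.96


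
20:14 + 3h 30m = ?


23:44

Start: 1214 minutes from midnight
Add: 210 minutes
Total: 1424 minutes
Hours: 1424 ÷ 60 = 23 remainder 44


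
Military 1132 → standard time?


11:32 AM

Hour: 11
11 < 12 → AM


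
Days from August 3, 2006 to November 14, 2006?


103 days

From August 3, 2006 to November 14, 2006
Rest of August 2006: 31 - 3 = 28
Full months: September 30, October 31
Days into November 2006: 14
Total = 28 + 30 + 31 + 14 = 103 days


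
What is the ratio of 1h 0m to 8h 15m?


4:33 (0.12)

Duration 1: 60 minutes
Duration 2: 495 minutes
Ratio = 60:495
GCD = 15
Simplified = 4:33
As a decimal: 4/33 ≈ 0.12


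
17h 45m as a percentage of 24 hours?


0.7396 (73.96%)

Total minutes: 17×60 + 45 = 1065
Day = 24×60 = 1440 minutes
Fraction = 1065/1440 ≈ 0.7396
As a percentage: 1065/1440 × 100 ≈ 73.96%


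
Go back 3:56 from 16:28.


12:32

Start: 988 minutes from midnight
Subtract: 236 minutes
Remaining: 988 - 236 = 752
Hours: 12, Minutes: 32


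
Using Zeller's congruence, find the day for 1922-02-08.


Zeller's congruence:
q=8, m=14, k=21, j=19
h = (8 + ⌊13×15/5⌋ + 21 + ⌊21/4⌋ + ⌊19/4⌋ - 2×19) mod 7
= (8 + 39 + 21 + 5 + 4 - 38) mod 7
= 39 mod 7 = 4
h=4 → Wednesday

Wednesday


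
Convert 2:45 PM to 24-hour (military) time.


14:45

Input: 2:45 PM
PM: 2 + 12 = 14


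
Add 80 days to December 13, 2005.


Start: December 13, 2005
Add 80 days
December 13 → January 1: 31 - 13 + 1 = 19 days (80 - 19 = 61 left)
January 1 → February 1: 31 - 1 + 1 = 31 days (61 - 31 = 30 left)
February 1 → March 1: 28 - 1 + 1 = 28 days (30 - 28 = 2 left)
March 1 + 2 = March 3, 2006

March 3, 2006


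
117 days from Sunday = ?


Friday

Start: Sunday (index 6)
(6 + 117) mod 7
= 123 mod 7
= 4
Index 4 → Friday


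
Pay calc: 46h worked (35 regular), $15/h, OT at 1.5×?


$772.50

Regular: 35h × $15 = $525.00
Overtime: 46 - 35 = 11h
OT pay: 11h × $15 × 1.5 = $247.50
Total = $525.00 + $247.50 = $772.50


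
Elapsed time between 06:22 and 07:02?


0h 40m

End time in minutes: 7×60 + 2 = 422
Start time in minutes: 6×60 + 22 = 382
Difference = 422 - 382 = 40 minutes
= 0 hours 40 minutes


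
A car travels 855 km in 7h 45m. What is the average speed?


Distance: 855 km
Time: 7h 45m = 465 min = 465/60 = 31/4 hours
Speed = 855 ÷ (31/4) = 855 × 4 / 31 = 3420/31 ≈ 110.3 km/h

110.3 km/h


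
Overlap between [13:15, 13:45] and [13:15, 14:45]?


30 minutes

Meeting A: 795-825 (in minutes from midnight)
Meeting B: 795-885
Overlap start = max(795, 795) = 795
Overlap end = min(825, 885) = 825
Overlap = max(0, 825 - 795) = 30 min


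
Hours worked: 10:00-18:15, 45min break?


Total time = (18×60+15) - (10×60+0)
= 1095 - 600 = 495 min
Minus break: 495 - 45 = 450 min
= 7h 30m

7h 30m (450 minutes)


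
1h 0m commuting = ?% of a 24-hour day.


Time: 60 minutes
Day: 1440 minutes
Percentage = (60/1440) × 100 ≈ 4.2%

4.2%


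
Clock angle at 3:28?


64.0°

Hour hand = 3×30 + 28×0.5 = 104.0°
Minute hand = 28×6 = 168°
Difference = |104.0 - 168| = 64.0°


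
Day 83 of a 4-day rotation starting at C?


Shifts: A, B, C, D
Start: C (index 2)
Day 83: (2 + 83 - 1) mod 4
= 84 mod 4
= 0
Index 0 → shift A

Shift A


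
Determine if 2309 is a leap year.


No

Rules: divisible by 4 AND (not by 100 OR by 400)
2309 ÷ 4 = 577 remainder 1 → not divisible by 4
Not divisible by 4 → not a leap year


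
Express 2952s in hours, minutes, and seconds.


Hours: 2952 ÷ 3600 = 0 remainder 2952
Minutes: 2952 ÷ 60 = 49 remainder 12
Seconds: 12

0h 49m 12s


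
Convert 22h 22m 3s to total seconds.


Hours: 22 × 3600 = 79200
Minutes: 22 × 60 = 1320
Seconds: 3
Total = 79200 + 1320 + 3 = 80523

80523 seconds


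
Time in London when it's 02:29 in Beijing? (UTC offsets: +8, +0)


18:29 (previous day)

Time difference = UTC+0 - UTC+8 = -8 hours
New hour = (2 -8) mod 24
= -6 mod 24 = 18
Minutes unchanged → 18:29; -6 < 0 → previous day


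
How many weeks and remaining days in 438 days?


Weeks: 438 ÷ 7 = 62 remainder 4

62 weeks 4 days


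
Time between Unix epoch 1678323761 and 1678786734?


Difference = 1678786734 - 1678323761 = 462973 seconds
In hours: 462973 / 3600 ≈ 128.6
In days: 462973 / 86400 ≈ 5.36

462973 seconds (128.6 hours / 5.36 days)


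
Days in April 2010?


Month: April (month 4)
April has 30 days

30 days


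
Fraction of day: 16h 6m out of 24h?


0.6708 (67.08%)

Total minutes: 16×60 + 6 = 966
Day = 24×60 = 1440 minutes
Fraction = 966/1440 ≈ 0.6708
As a percentage: 966/1440 × 100 ≈ 67.08%


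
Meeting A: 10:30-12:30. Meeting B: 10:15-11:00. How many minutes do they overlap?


30 minutes

Meeting A: 630-750 (in minutes from midnight)
Meeting B: 615-660
Overlap start = max(630, 615) = 630
Overlap end = min(750, 660) = 660
Overlap = max(0, 660 - 630) = 30 min


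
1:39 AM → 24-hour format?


Input: 1:39 AM
AM hour stays: 1

01:39


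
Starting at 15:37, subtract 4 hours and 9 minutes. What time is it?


Start: 937 minutes from midnight
Subtract: 249 minutes
Remaining: 937 - 249 = 688
Hours: 11, Minutes: 28

11:28


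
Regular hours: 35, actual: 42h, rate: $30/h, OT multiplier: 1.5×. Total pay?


Regular: 35h × $30 = $1050.00
Overtime: 42 - 35 = 7h
OT pay: 7h × $30 × 1.5 = $315.00
Total = $1050.00 + $315.00 = $1365.00

$1365.00


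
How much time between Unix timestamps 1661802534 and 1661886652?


84118 seconds (23.4 hours / 0.97 days)

Difference = 1661886652 - 1661802534 = 84118 seconds
In hours: 84118 / 3600 ≈ 23.4
In days: 84118 / 86400 ≈ 0.97


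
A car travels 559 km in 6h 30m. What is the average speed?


86.0 km/h

Distance: 559 km
Time: 6h 30m = 390 min = 390/60 = 13/2 hours
Speed = 559 ÷ (13/2) = 559 × 2 / 13 = 1118/13 = 86.0 km/h


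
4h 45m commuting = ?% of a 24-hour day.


Time: 285 minutes
Day: 1440 minutes
Percentage = (285/1440) × 100 ≈ 19.8%

19.8%


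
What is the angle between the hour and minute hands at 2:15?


Hour hand = 2×30 + 15×0.5 = 67.5°
Minute hand = 15×6 = 90°
Difference = |67.5 - 90| = 22.5°

22.5°


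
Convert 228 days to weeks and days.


Weeks: 228 ÷ 7 = 32 remainder 4

32 weeks 4 days


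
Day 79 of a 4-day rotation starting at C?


Shift A

Shifts: A, B, C, D
Start: C (index 2)
Day 79: (2 + 79 - 1) mod 4
= 80 mod 4
= 0
Index 0 → shift A


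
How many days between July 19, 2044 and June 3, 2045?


319 days

From July 19, 2044 to June 3, 2045
Rest of July 2044: 31 - 19 = 12
Full months: August 31, September 30, October 31, November 30, December 31, January 31, February 2045 28, March 31, April 30, May 31
Days into June 2045: 3
Total = 12 + 31 + 30 + 31 + 30 + 31 + 31 + 28 + 31 + 30 + 31 + 3 = 319 days


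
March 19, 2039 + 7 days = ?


Start: March 19, 2039
Add 7 days
March 19 + 7 = March 26, 2039

March 26, 2039


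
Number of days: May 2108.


Month: May (month 5)
May has 31 days

31 days


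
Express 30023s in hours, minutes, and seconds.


Hours: 30023 ÷ 3600 = 8 remainder 1223
Minutes: 1223 ÷ 60 = 20 remainder 23
Seconds: 23

8h 20m 23s


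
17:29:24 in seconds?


Hours: 17 × 3600 = 61200
Minutes: 29 × 60 = 1740
Seconds: 24
Total = 61200 + 1740 + 24 = 62964

62964 seconds


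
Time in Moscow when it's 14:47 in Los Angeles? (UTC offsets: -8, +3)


Time difference = UTC+3 - UTC-8 = +11 hours
New hour = (14 + 11) mod 24
= 25 mod 24 = 1
Minutes unchanged → 01:47; 25 ≥ 24 → next day

01:47 (next day)


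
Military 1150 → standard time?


Hour: 11
11 < 12 → AM

11:50 AM


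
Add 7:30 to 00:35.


Start: 35 minutes from midnight
Add: 450 minutes
Total: 485 minutes
Hours: 485 ÷ 60 = 8 remainder 5

08:05


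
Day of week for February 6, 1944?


Sunday

Zeller's congruence:
q=6, m=14, k=43, j=19
h = (6 + ⌊13×15/5⌋ + 43 + ⌊43/4⌋ + ⌊19/4⌋ - 2×19) mod 7
= (6 + 39 + 43 + 10 + 4 - 38) mod 7
= 64 mod 7 = 1
h=1 → Sunday


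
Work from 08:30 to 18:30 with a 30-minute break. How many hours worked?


Total time = (18×60+30) - (8×60+30)
= 1110 - 510 = 600 min
Minus break: 600 - 30 = 570 min
= 9h 30m

9h 30m (570 minutes)


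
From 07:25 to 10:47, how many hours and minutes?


End time in minutes: 10×60 + 47 = 647
Start time in minutes: 7×60 + 25 = 445
Difference = 647 - 445 = 202 minutes
= 3 hours 22 minutes

3h 22m


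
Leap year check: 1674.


No

Rules: divisible by 4 AND (not by 100 OR by 400)
1674 ÷ 4 = 418 remainder 2 → not divisible by 4
Not divisible by 4 → not a leap year


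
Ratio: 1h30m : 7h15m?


6:29 (0.21)

Duration 1: 90 minutes
Duration 2: 435 minutes
Ratio = 90:435
GCD = 15
Simplified = 6:29
As a decimal: 6/29 ≈ 0.21


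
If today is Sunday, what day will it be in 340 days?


Start: Sunday (index 6)
(6 + 340) mod 7
= 346 mod 7
= 3
Index 3 → Thursday

Thursday


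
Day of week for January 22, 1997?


Zeller's congruence:
q=22, m=13, k=96, j=19
h = (22 + ⌊13×14/5⌋ + 96 + ⌊96/4⌋ + ⌊19/4⌋ - 2×19) mod 7
= (22 + 36 + 96 + 24 + 4 - 38) mod 7
= 144 mod 7 = 4
h=4 → Wednesday

Wednesday


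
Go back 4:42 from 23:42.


19:00

Start: 1422 minutes from midnight
Subtract: 282 minutes
Remaining: 1422 - 282 = 1140
Hours: 19, Minutes: 0


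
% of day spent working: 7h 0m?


29.2%

Time: 420 minutes
Day: 1440 minutes
Percentage = (420/1440) × 100 ≈ 29.2%


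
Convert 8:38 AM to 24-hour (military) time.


Input: 8:38 AM
AM hour stays: 8

08:38


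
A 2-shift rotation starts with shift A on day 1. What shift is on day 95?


Shift A

Shifts: A, B
Start: A (index 0)
Day 95: (0 + 95 - 1) mod 2
= 94 mod 2
= 0
Index 0 → shift A


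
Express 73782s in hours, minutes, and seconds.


20h 29m 42s

Hours: 73782 ÷ 3600 = 20 remainder 1782
Minutes: 1782 ÷ 60 = 29 remainder 42
Seconds: 42


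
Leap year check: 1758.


No

Rules: divisible by 4 AND (not by 100 OR by 400)
1758 ÷ 4 = 439 remainder 2 → not divisible by 4
Not divisible by 4 → not a leap year


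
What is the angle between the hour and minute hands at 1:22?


Hour hand = 1×30 + 22×0.5 = 41.0°
Minute hand = 22×6 = 132°
Difference = |41.0 - 132| = 91.0°

91.0°


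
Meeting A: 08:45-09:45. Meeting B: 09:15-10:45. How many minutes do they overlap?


30 minutes

Meeting A: 525-585 (in minutes from midnight)
Meeting B: 555-645
Overlap start = max(525, 555) = 555
Overlap end = min(585, 645) = 585
Overlap = max(0, 585 - 555) = 30 min


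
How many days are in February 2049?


28 days

Month: February (month 2)
February: 28 or 29 (leap year)
2049 leap year? No


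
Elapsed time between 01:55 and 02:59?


1h 4m

End time in minutes: 2×60 + 59 = 179
Start time in minutes: 1×60 + 55 = 115
Difference = 179 - 115 = 64 minutes
= 1 hours 4 minutes


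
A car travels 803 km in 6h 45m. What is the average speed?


119.0 km/h

Distance: 803 km
Time: 6h 45m = 405 min = 405/60 = 27/4 hours
Speed = 803 ÷ (27/4) = 803 × 4 / 27 = 3212/27 ≈ 119.0 km/h


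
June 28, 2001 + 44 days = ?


August 11, 2001

Start: June 28, 2001
Add 44 days
June 28 → July 1: 30 - 28 + 1 = 3 days (44 - 3 = 41 left)
July 1 → August 1: 31 - 1 + 1 = 31 days (41 - 31 = 10 left)
August 1 + 10 = August 11, 2001


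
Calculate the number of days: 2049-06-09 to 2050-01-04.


209 days

From June 9, 2049 to January 4, 2050
Rest of June 2049: 30 - 9 = 21
Full months: July 31, August 31, September 30, October 31, November 30, December 31
Days into January 2050: 4
Total = 21 + 31 + 31 + 30 + 31 + 30 + 31 + 4 = 209 days


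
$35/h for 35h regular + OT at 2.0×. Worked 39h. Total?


Regular: 35h × $35 = $1225.00
Overtime: 39 - 35 = 4h
OT pay: 4h × $35 × 2.0 = $280.00
Total = $1225.00 + $280.00 = $1505.00

$1505.00


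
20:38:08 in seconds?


Hours: 20 × 3600 = 72000
Minutes: 38 × 60 = 2280
Seconds: 8
Total = 72000 + 2280 + 8 = 74288

74288 seconds


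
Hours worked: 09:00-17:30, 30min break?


8h 0m (480 minutes)

Total time = (17×60+30) - (9×60+0)
= 1050 - 540 = 510 min
Minus break: 510 - 30 = 480 min
= 8h 0m


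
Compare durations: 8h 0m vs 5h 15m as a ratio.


32:21 (1.52)

Duration 1: 480 minutes
Duration 2: 315 minutes
Ratio = 480:315
GCD = 15
Simplified = 32:21
As a decimal: 32/21 ≈ 1.52


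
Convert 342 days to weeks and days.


48 weeks 6 days

Weeks: 342 ÷ 7 = 48 remainder 6


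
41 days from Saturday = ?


Friday

Start: Saturday (index 5)
(5 + 41) mod 7
= 46 mod 7
= 4
Index 4 → Friday


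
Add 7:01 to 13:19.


Start: 799 minutes from midnight
Add: 421 minutes
Total: 1220 minutes
Hours: 1220 ÷ 60 = 20 remainder 20

20:20


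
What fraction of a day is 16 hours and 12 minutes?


0.6750 (67.50%)

Total minutes: 16×60 + 12 = 972
Day = 24×60 = 1440 minutes
Fraction = 972/1440 = 0.6750
As a percentage: 972/1440 × 100 = 67.50%


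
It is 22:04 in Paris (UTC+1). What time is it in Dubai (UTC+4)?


01:04 (next day)

Time difference = UTC+4 - UTC+1 = +3 hours
New hour = (22 + 3) mod 24
= 25 mod 24 = 1
Minutes unchanged → 01:04; 25 ≥ 24 → next day


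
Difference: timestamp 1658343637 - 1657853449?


Difference = 1658343637 - 1657853449 = 490188 seconds
In hours: 490188 / 3600 ≈ 136.2
In days: 490188 / 86400 ≈ 5.67

490188 seconds (136.2 hours / 5.67 days)


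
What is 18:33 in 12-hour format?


Hour: 18
18 - 12 = 6 → PM

6:33 PM


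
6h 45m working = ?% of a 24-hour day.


Time: 405 minutes
Day: 1440 minutes
Percentage = (405/1440) × 100 ≈ 28.1%

28.1%


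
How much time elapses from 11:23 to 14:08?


End time in minutes: 14×60 + 8 = 848
Start time in minutes: 11×60 + 23 = 683
Difference = 848 - 683 = 165 minutes
= 2 hours 45 minutes

2h 45m


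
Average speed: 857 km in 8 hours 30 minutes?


100.8 km/h

Distance: 857 km
Time: 8h 30m = 510 min = 510/60 = 17/2 hours
Speed = 857 ÷ (17/2) = 857 × 2 / 17 = 1714/17 ≈ 100.8 km/h


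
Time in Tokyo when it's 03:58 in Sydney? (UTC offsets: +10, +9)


02:58

Time difference = UTC+9 - UTC+10 = -1 hours
New hour = (3 -1) mod 24
= 2 mod 24 = 2
Minutes unchanged → 02:58


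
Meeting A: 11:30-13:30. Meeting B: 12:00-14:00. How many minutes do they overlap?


Meeting A: 690-810 (in minutes from midnight)
Meeting B: 720-840
Overlap start = max(690, 720) = 720
Overlap end = min(810, 840) = 810
Overlap = max(0, 810 - 720) = 90 min

90 minutes


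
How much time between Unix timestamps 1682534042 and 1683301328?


Difference = 1683301328 - 1682534042 = 767286 seconds
In hours: 767286 / 3600 ≈ 213.1
In days: 767286 / 86400 ≈ 8.88

767286 seconds (213.1 hours / 8.88 days)


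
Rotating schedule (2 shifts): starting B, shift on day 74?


Shift A

Shifts: A, B
Start: B (index 1)
Day 74: (1 + 74 - 1) mod 2
= 74 mod 2
= 0
Index 0 → shift A


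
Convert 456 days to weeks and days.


Weeks: 456 ÷ 7 = 65 remainder 1

65 weeks 1 days


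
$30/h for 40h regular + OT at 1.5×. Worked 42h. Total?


Regular: 40h × $30 = $1200.00
Overtime: 42 - 40 = 2h
OT pay: 2h × $30 × 1.5 = $90.00
Total = $1200.00 + $90.00 = $1290.00

$1290.00


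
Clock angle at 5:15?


Hour hand = 5×30 + 15×0.5 = 157.5°
Minute hand = 15×6 = 90°
Difference = |157.5 - 90| = 67.5°

67.5°


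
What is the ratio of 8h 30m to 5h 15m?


34:21 (1.62)

Duration 1: 510 minutes
Duration 2: 315 minutes
Ratio = 510:315
GCD = 15
Simplified = 34:21
As a decimal: 34/21 ≈ 1.62


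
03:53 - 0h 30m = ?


Start: 233 minutes from midnight
Subtract: 30 minutes
Remaining: 233 - 30 = 203
Hours: 3, Minutes: 23

03:23


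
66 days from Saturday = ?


Start: Saturday (index 5)
(5 + 66) mod 7
= 71 mod 7
= 1
Index 1 → Tuesday

Tuesday


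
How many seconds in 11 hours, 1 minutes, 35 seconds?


Hours: 11 × 3600 = 39600
Minutes: 1 × 60 = 60
Seconds: 35
Total = 39600 + 60 + 35 = 39695

39695 seconds


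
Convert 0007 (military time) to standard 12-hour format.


Hour: 0
0 → 12 AM (midnight)

12:07 AM


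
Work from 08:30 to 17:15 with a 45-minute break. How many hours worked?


Total time = (17×60+15) - (8×60+30)
= 1035 - 510 = 525 min
Minus break: 525 - 45 = 480 min
= 8h 0m

8h 0m (480 minutes)


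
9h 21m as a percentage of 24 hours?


0.3896 (38.96%)

Total minutes: 9×60 + 21 = 561
Day = 24×60 = 1440 minutes
Fraction = 561/1440 ≈ 0.3896
As a percentage: 561/1440 × 100 ≈ 38.96%


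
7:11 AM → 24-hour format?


Input: 7:11 AM
AM hour stays: 7

07:11


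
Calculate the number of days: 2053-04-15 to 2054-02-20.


311 days

From April 15, 2053 to February 20, 2054
Rest of April 2053: 30 - 15 = 15
Full months: May 31, June 30, July 31, August 31, September 30, October 31, November 30, December 31, January 31
Days into February 2054: 20
Total = 15 + 31 + 30 + 31 + 31 + 30 + 31 + 30 + 31 + 31 + 20 = 311 days


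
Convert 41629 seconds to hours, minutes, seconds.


11h 33m 49s

Hours: 41629 ÷ 3600 = 11 remainder 2029
Minutes: 2029 ÷ 60 = 33 remainder 49
Seconds: 49


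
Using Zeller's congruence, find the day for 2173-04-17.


Saturday

Zeller's congruence:
q=17, m=4, k=73, j=21
h = (17 + ⌊13×5/5⌋ + 73 + ⌊73/4⌋ + ⌊21/4⌋ - 2×21) mod 7
= (17 + 13 + 73 + 18 + 5 - 42) mod 7
= 84 mod 7 = 0
h=0 → Saturday


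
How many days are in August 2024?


31 days

Month: August (month 8)
August has 31 days


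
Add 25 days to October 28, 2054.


November 22, 2054

Start: October 28, 2054
Add 25 days
October 28 → November 1: 31 - 28 + 1 = 4 days (25 - 4 = 21 left)
November 1 + 21 = November 22, 2054


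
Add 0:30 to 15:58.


Start: 958 minutes from midnight
Add: 30 minutes
Total: 988 minutes
Hours: 988 ÷ 60 = 16 remainder 28

16:28


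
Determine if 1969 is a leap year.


No

Rules: divisible by 4 AND (not by 100 OR by 400)
1969 ÷ 4 = 492 remainder 1 → not divisible by 4
Not divisible by 4 → not a leap year


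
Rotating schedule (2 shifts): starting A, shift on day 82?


Shift B

Shifts: A, B
Start: A (index 0)
Day 82: (0 + 82 - 1) mod 2
= 81 mod 2
= 1
Index 1 → shift B


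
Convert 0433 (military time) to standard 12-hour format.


Hour: 4
4 < 12 → AM

4:33 AM


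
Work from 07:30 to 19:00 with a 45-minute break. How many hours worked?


10h 45m (645 minutes)

Total time = (19×60+0) - (7×60+30)
= 1140 - 450 = 690 min
Minus break: 690 - 45 = 645 min
= 10h 45m


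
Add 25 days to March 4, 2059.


March 29, 2059

Start: March 4, 2059
Add 25 days
March 4 + 25 = March 29, 2059


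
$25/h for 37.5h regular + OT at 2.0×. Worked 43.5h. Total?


Regular: 37.5h × $25 = $937.50
Overtime: 43.5 - 37.5 = 6.0h
OT pay: 6.0h × $25 × 2.0 = $300.00
Total = $937.50 + $300.00 = $1237.50

$1237.50


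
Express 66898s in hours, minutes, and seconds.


18h 34m 58s

Hours: 66898 ÷ 3600 = 18 remainder 2098
Minutes: 2098 ÷ 60 = 34 remainder 58
Seconds: 58


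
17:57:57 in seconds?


64677 seconds

Hours: 17 × 3600 = 61200
Minutes: 57 × 60 = 3420
Seconds: 57
Total = 61200 + 3420 + 57 = 64677


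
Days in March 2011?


31 days

Month: March (month 3)
March has 31 days


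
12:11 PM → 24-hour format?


Input: 12:11 PM
12 PM → 12 (noon)

12:11


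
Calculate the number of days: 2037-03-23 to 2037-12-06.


From March 23, 2037 to December 6, 2037
Rest of March 2037: 31 - 23 = 8
Full months: April 30, May 31, June 30, July 31, August 31, September 30, October 31, November 30
Days into December 2037: 6
Total = 8 + 30 + 31 + 30 + 31 + 31 + 30 + 31 + 30 + 6 = 258 days

258 days
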